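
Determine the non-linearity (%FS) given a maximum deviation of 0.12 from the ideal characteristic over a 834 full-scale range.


Linearity error = (max deviation / full scale) * 100%.
Linearity = (0.12 / 834) * 100
Linearity = 0.014 %FS

0.014 %FS


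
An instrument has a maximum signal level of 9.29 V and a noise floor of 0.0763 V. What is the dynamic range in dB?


Dynamic range = 20 * log10(Vmax / Vnoise).
DR = 20 * log10(9.29 / 0.0763)
DR = 20 * log10(121.76)
DR = 41.71 dB

41.71 dB


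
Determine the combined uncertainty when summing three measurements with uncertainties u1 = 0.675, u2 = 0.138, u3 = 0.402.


For a sum of independent quantities, uc = sqrt(u1^2 + u2^2 + u3^2).
uc = sqrt(0.675^2 + 0.138^2 + 0.402^2)
uc = sqrt(0.455625 + 0.019044 + 0.161604)
uc = 0.7977

0.7977


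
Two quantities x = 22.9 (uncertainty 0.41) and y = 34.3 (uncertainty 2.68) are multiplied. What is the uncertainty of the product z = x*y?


For a product z = x*y, the relative uncertainty is:
uz/z = sqrt((ux/x)^2 + (uy/y)^2)
Relative uncertainties: ux/x = 0.41/22.9 = 0.017904
uy/y = 2.68/34.3 = 0.078134
z = 22.9 * 34.3 = 785.5
uz = 785.5 * sqrt(0.017904^2 + 0.078134^2) = 62.963

62.963


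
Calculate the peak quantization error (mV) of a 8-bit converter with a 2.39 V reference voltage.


The maximum quantization error is +/- LSB/2.
LSB = Vref / 2^n = 2.39 / 256 = 0.00933594 V
Max error = LSB / 2 = 0.00933594 / 2 = 0.00466797 V
Max error = 4.668 mV

4.668 mV


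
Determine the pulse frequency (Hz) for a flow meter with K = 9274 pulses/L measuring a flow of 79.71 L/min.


Frequency = K * Q / 60 (converting L/min to L/s).
f = 9274 * 79.71 / 60
f = 739230.54 / 60
f = 12320.51 Hz

12320.51 Hz


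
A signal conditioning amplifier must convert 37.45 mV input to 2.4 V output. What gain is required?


Gain = Vout / Vin (converting to same units).
G = 2.4 V / 37.45 mV
G = 2400.0 mV / 37.45 mV
G = 64.09

64.09


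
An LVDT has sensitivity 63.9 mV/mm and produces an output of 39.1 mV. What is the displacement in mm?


Displacement = Vout / sensitivity.
d = 39.1 / 63.9
d = 0.612 mm

0.612 mm


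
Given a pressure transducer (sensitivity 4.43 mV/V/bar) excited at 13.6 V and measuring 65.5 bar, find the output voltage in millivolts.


Output = sensitivity * Vex * P.
Vout = 4.43 * 13.6 * 65.5
Vout = 60.248 * 65.5
Vout = 3946.24 mV

3946.24 mV


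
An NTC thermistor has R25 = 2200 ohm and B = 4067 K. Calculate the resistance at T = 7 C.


NTC thermistor equation: Rt = R25 * exp(B * (1/T - 1/T25)).
T in Kelvin: 280.15 K, T25 = 298.15 K
1/T - 1/T25 = 1/280.15 - 1/298.15 = 0.0002155
B * (1/T - 1/T25) = 4067 * 0.0002155 = 0.8764
Rt = 2200 * exp(0.8764) = 5285.1 ohm

5285.1 ohm


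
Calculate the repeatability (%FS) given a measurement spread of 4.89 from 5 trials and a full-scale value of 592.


Repeatability = (spread / full scale) * 100%.
R = (4.89 / 592) * 100
R = 0.826 %FS

0.826 %FS


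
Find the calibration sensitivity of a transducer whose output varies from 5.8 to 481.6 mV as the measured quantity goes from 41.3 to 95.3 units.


Sensitivity = (y2 - y1) / (x2 - x1).
S = (481.6 - 5.8) / (95.3 - 41.3)
S = 475.8 / 54.0
S = 8.8111 mV/unit

8.8111 mV/unit


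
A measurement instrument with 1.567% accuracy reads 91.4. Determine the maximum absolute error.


Absolute error = (accuracy% / 100) * reading.
Error = (1.567 / 100) * 91.4
Error = 0.01567 * 91.4
Error = 1.4322

1.4322


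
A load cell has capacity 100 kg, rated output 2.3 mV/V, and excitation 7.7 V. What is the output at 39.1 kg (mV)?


Vout = rated_output * Vex * (load / capacity).
Vout = 2.3 * 7.7 * (39.1 / 100)
Vout = 2.3 * 7.7 * 0.391
Vout = 6.925 mV

6.925 mV


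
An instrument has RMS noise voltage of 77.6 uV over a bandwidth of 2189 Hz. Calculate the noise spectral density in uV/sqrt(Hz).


Noise spectral density = Vrms / sqrt(BW).
NSD = 77.6 / sqrt(2189)
NSD = 77.6 / 46.7868
NSD = 1.6586 uV/sqrt(Hz)

1.6586 uV/sqrt(Hz)


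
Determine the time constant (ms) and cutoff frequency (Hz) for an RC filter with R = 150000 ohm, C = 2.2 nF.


Time constant: tau = R * C.
tau = 150000 * 2.20e-09 = 0.00033 s
tau = 0.33 ms
Cutoff frequency: fc = 1 / (2*pi*R*C).
fc = 1 / (2*pi*0.00033) = 482.29 Hz

tau = 0.33 ms, fc = 482.29 Hz


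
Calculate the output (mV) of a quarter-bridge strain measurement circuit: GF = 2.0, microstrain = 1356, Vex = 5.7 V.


Quarter bridge output: Vout = (GF * epsilon * Vex) / 4.
Vout = (2.0 * 1356e-6 * 5.7) / 4
Vout = 0.0154584 / 4 V
Vout = 0.0038646 V = 3.8646 mV

3.8646 mV


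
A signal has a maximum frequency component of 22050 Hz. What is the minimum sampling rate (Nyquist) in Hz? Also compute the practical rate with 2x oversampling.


By Nyquist theorem, fs_min = 2 * fmax.
fs_min = 2 * 22050 = 44100 Hz
Practical rate = 2 * fs_min = 2 * 44100 = 88200 Hz

fs_min = 44100 Hz, fs_practical = 88200 Hz


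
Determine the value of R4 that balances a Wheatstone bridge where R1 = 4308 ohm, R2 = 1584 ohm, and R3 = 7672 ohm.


At balance: R1*R4 = R2*R3, so R4 = R2*R3/R1.
R4 = 1584 * 7672 / 4308
R4 = 12152448 / 4308
R4 = 2820.9 ohm

2820.9 ohm


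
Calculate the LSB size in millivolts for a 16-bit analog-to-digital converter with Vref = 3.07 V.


The resolution (LSB) of an ADC is Vref / 2^n.
LSB = 3.07 / 2^16
LSB = 3.07 / 65536
LSB = 4.684e-05 V = 0.04684448 mV

0.04684448 mV


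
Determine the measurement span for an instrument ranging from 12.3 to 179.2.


Span = upper range - lower range.
Span = 179.2 - (12.3)
Span = 166.9

166.9


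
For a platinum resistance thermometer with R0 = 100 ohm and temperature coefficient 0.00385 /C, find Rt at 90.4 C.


The RTD equation: Rt = R0 * (1 + alpha * T).
Rt = 100 * (1 + 0.00385 * 90.4)
Rt = 100 * (1 + 0.34804)
Rt = 100 * 1.34804
Rt = 134.804 ohm

134.804 ohm


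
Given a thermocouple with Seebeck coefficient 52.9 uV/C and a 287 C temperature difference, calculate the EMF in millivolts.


The thermocouple output V = sensitivity * dT.
V = 52.9 uV/C * 287 C
V = 15182.3 uV
V = 15.182 mV

15.182 mV


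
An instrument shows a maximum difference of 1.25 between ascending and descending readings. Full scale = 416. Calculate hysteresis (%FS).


Hysteresis = (max difference / full scale) * 100%.
H = (1.25 / 416) * 100
H = 0.3 %FS

0.3 %FS


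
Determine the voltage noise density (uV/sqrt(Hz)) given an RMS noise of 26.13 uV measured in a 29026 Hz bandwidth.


Noise spectral density = Vrms / sqrt(BW).
NSD = 26.13 / sqrt(29026)
NSD = 26.13 / 170.3702
NSD = 0.1534 uV/sqrt(Hz)

0.1534 uV/sqrt(Hz)


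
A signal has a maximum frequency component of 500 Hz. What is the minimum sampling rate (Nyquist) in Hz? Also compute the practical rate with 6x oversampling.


By Nyquist theorem, fs_min = 2 * fmax.
fs_min = 2 * 500 = 1000 Hz
Practical rate = 6 * fs_min = 6 * 1000 = 6000 Hz

fs_min = 1000 Hz, fs_practical = 6000 Hz


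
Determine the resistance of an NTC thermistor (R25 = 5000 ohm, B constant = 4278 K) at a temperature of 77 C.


NTC thermistor equation: Rt = R25 * exp(B * (1/T - 1/T25)).
T in Kelvin: 350.15 K, T25 = 298.15 K
1/T - 1/T25 = 1/350.15 - 1/298.15 = -0.0004981
B * (1/T - 1/T25) = 4278 * -0.0004981 = -2.1309
Rt = 5000 * exp(-2.1309) = 593.7 ohm

593.7 ohm


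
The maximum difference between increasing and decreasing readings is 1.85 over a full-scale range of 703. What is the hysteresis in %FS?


Hysteresis = (max difference / full scale) * 100%.
H = (1.85 / 703) * 100
H = 0.263 %FS

0.263 %FS


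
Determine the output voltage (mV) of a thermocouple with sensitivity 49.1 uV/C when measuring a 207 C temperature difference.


The thermocouple output V = sensitivity * dT.
V = 49.1 uV/C * 207 C
V = 10163.7 uV
V = 10.164 mV

10.164 mV


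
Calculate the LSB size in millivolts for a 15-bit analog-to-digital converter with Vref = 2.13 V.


The resolution (LSB) of an ADC is Vref / 2^n.
LSB = 2.13 / 2^15
LSB = 2.13 / 32768
LSB = 6.5e-05 V = 0.06500244 mV

0.06500244 mV


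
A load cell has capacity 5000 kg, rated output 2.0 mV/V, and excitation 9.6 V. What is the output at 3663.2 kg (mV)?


Vout = rated_output * Vex * (load / capacity).
Vout = 2.0 * 9.6 * (3663.2 / 5000)
Vout = 2.0 * 9.6 * 0.73264
Vout = 14.067 mV

14.067 mV


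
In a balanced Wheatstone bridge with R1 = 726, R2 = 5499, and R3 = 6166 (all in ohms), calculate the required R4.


At balance: R1*R4 = R2*R3, so R4 = R2*R3/R1.
R4 = 5499 * 6166 / 726
R4 = 33906834 / 726
R4 = 46703.63 ohm

46703.63 ohm


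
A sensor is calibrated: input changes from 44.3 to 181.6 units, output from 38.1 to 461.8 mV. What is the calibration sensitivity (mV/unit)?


Sensitivity = (y2 - y1) / (x2 - x1).
S = (461.8 - 38.1) / (181.6 - 44.3)
S = 423.7 / 137.3
S = 3.0859 mV/unit

3.0859 mV/unit


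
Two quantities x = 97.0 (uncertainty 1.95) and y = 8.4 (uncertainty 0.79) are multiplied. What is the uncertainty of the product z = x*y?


For a product z = x*y, the relative uncertainty is:
uz/z = sqrt((ux/x)^2 + (uy/y)^2)
Relative uncertainties: ux/x = 1.95/97.0 = 0.020103
uy/y = 0.79/8.4 = 0.094048
z = 97.0 * 8.4 = 814.8
uz = 814.8 * sqrt(0.020103^2 + 0.094048^2) = 78.361

78.361


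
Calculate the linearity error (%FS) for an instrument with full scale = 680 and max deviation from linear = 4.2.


Linearity error = (max deviation / full scale) * 100%.
Linearity = (4.2 / 680) * 100
Linearity = 0.618 %FS

0.618 %FS


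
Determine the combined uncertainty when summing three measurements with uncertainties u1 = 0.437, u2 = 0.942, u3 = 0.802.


For a sum of independent quantities, uc = sqrt(u1^2 + u2^2 + u3^2).
uc = sqrt(0.437^2 + 0.942^2 + 0.802^2)
uc = sqrt(0.190969 + 0.887364 + 0.643204)
uc = 1.3121

1.3121


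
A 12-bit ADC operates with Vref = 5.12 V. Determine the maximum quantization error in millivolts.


The maximum quantization error is +/- LSB/2.
LSB = Vref / 2^n = 5.12 / 4096 = 0.00125 V
Max error = LSB / 2 = 0.00125 / 2 = 0.000625 V
Max error = 0.625 mV

0.625 mV


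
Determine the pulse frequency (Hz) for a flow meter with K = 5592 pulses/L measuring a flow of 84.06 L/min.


Frequency = K * Q / 60 (converting L/min to L/s).
f = 5592 * 84.06 / 60
f = 470063.52 / 60
f = 7834.39 Hz

7834.39 Hz


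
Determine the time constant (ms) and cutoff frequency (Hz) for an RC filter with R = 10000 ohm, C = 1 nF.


Time constant: tau = R * C.
tau = 10000 * 1.00e-09 = 1e-05 s
tau = 0.01 ms
Cutoff frequency: fc = 1 / (2*pi*R*C).
fc = 1 / (2*pi*1e-05) = 15915.49 Hz

tau = 0.01 ms, fc = 15915.49 Hz


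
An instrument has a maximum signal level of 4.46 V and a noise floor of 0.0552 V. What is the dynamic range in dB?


Dynamic range = 20 * log10(Vmax / Vnoise).
DR = 20 * log10(4.46 / 0.0552)
DR = 20 * log10(80.8)
DR = 38.15 dB

38.15 dB


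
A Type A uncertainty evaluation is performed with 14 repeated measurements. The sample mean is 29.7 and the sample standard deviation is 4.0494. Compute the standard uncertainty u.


The standard uncertainty for Type A evaluation is u = s / sqrt(n).
u = 4.0494 / sqrt(14)
u = 4.0494 / 3.7417
u = 1.0822

1.0822


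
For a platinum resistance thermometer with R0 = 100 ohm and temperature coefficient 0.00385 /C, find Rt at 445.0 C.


The RTD equation: Rt = R0 * (1 + alpha * T).
Rt = 100 * (1 + 0.00385 * 445.0)
Rt = 100 * (1 + 1.71325)
Rt = 100 * 2.71325
Rt = 271.325 ohm

271.325 ohm


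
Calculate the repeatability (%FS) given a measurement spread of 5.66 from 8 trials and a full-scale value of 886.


Repeatability = (spread / full scale) * 100%.
R = (5.66 / 886) * 100
R = 0.639 %FS

0.639 %FS


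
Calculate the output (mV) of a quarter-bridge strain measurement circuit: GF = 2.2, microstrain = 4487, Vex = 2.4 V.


Quarter bridge output: Vout = (GF * epsilon * Vex) / 4.
Vout = (2.2 * 4487e-6 * 2.4) / 4
Vout = 0.02369136 / 4 V
Vout = 0.00592284 V = 5.9228 mV

5.9228 mV


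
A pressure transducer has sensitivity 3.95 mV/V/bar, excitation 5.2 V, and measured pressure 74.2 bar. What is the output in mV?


Output = sensitivity * Vex * P.
Vout = 3.95 * 5.2 * 74.2
Vout = 20.54 * 74.2
Vout = 1524.07 mV

1524.07 mV


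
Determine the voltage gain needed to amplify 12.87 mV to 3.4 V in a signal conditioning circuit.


Gain = Vout / Vin (converting to same units).
G = 3.4 V / 12.87 mV
G = 3400.0 mV / 12.87 mV
G = 264.18

264.18


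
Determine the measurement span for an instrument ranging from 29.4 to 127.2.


Span = upper range - lower range.
Span = 127.2 - (29.4)
Span = 97.8

97.8


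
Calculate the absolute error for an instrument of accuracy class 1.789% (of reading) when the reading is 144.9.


Absolute error = (accuracy% / 100) * reading.
Error = (1.789 / 100) * 144.9
Error = 0.01789 * 144.9
Error = 2.5923

2.5923


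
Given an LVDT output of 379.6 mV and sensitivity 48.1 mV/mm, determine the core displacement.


Displacement = Vout / sensitivity.
d = 379.6 / 48.1
d = 7.892 mm

7.892 mm


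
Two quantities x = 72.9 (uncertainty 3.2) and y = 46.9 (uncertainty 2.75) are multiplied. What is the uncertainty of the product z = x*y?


For a product z = x*y, the relative uncertainty is:
uz/z = sqrt((ux/x)^2 + (uy/y)^2)
Relative uncertainties: ux/x = 3.2/72.9 = 0.043896
uy/y = 2.75/46.9 = 0.058635
z = 72.9 * 46.9 = 3419.0
uz = 3419.0 * sqrt(0.043896^2 + 0.058635^2) = 250.428

250.428


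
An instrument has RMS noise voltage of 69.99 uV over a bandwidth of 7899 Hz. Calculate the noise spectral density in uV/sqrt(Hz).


Noise spectral density = Vrms / sqrt(BW).
NSD = 69.99 / sqrt(7899)
NSD = 69.99 / 88.8763
NSD = 0.7875 uV/sqrt(Hz)

0.7875 uV/sqrt(Hz)


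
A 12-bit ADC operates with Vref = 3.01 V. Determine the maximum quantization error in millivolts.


The maximum quantization error is +/- LSB/2.
LSB = Vref / 2^n = 3.01 / 4096 = 0.00073486 V
Max error = LSB / 2 = 0.00073486 / 2 = 0.00036743 V
Max error = 0.3674 mV

0.3674 mV


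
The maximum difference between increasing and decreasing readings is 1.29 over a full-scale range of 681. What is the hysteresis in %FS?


Hysteresis = (max difference / full scale) * 100%.
H = (1.29 / 681) * 100
H = 0.189 %FS

0.189 %FS


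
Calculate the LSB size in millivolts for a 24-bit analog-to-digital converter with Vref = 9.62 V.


The resolution (LSB) of an ADC is Vref / 2^n.
LSB = 9.62 / 2^24
LSB = 9.62 / 16777216
LSB = 5.7e-07 V = 0.0005734 mV

0.0005734 mV


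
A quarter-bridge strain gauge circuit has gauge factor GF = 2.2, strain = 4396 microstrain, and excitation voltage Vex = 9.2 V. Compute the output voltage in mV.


Quarter bridge output: Vout = (GF * epsilon * Vex) / 4.
Vout = (2.2 * 4396e-6 * 9.2) / 4
Vout = 0.08897504 / 4 V
Vout = 0.02224376 V = 22.2438 mV

22.2438 mV


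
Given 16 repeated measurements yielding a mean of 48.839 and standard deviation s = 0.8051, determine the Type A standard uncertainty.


The standard uncertainty for Type A evaluation is u = s / sqrt(n).
u = 0.8051 / sqrt(16)
u = 0.8051 / 4.0
u = 0.2013

0.2013


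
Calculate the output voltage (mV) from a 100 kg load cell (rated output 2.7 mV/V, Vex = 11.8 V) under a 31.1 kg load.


Vout = rated_output * Vex * (load / capacity).
Vout = 2.7 * 11.8 * (31.1 / 100)
Vout = 2.7 * 11.8 * 0.311
Vout = 9.908 mV

9.908 mV


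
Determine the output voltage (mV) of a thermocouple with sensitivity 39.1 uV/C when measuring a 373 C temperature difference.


The thermocouple output V = sensitivity * dT.
V = 39.1 uV/C * 373 C
V = 14584.3 uV
V = 14.584 mV

14.584 mV


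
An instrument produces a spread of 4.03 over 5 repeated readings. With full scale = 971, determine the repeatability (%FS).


Repeatability = (spread / full scale) * 100%.
R = (4.03 / 971) * 100
R = 0.415 %FS

0.415 %FS


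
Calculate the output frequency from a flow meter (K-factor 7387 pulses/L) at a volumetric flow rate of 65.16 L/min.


Frequency = K * Q / 60 (converting L/min to L/s).
f = 7387 * 65.16 / 60
f = 481336.92 / 60
f = 8022.28 Hz

8022.28 Hz


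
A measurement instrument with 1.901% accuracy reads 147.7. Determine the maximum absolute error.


Absolute error = (accuracy% / 100) * reading.
Error = (1.901 / 100) * 147.7
Error = 0.01901 * 147.7
Error = 2.8078

2.8078


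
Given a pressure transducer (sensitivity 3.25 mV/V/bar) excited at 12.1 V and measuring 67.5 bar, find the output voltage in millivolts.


Output = sensitivity * Vex * P.
Vout = 3.25 * 12.1 * 67.5
Vout = 39.325 * 67.5
Vout = 2654.44 mV

2654.44 mV


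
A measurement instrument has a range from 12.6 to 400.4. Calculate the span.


Span = upper range - lower range.
Span = 400.4 - (12.6)
Span = 387.8

387.8


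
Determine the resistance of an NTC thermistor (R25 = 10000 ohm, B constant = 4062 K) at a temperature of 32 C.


NTC thermistor equation: Rt = R25 * exp(B * (1/T - 1/T25)).
T in Kelvin: 305.15 K, T25 = 298.15 K
1/T - 1/T25 = 1/305.15 - 1/298.15 = -7.694e-05
B * (1/T - 1/T25) = 4062 * -7.694e-05 = -0.3125
Rt = 10000 * exp(-0.3125) = 7315.9 ohm

7315.9 ohm


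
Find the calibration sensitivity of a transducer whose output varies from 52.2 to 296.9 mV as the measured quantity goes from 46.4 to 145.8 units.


Sensitivity = (y2 - y1) / (x2 - x1).
S = (296.9 - 52.2) / (145.8 - 46.4)
S = 244.7 / 99.4
S = 2.4618 mV/unit

2.4618 mV/unit


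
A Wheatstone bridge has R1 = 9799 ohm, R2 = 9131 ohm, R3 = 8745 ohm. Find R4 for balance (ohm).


At balance: R1*R4 = R2*R3, so R4 = R2*R3/R1.
R4 = 9131 * 8745 / 9799
R4 = 79850595 / 9799
R4 = 8148.85 ohm

8148.85 ohm


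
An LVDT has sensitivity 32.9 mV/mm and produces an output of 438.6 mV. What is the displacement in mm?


Displacement = Vout / sensitivity.
d = 438.6 / 32.9
d = 13.331 mm

13.331 mm


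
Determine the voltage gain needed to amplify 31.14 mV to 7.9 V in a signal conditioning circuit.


Gain = Vout / Vin (converting to same units).
G = 7.9 V / 31.14 mV
G = 7900.0 mV / 31.14 mV
G = 253.69

253.69


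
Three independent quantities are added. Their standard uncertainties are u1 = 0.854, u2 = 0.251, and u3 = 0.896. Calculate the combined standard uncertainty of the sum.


For a sum of independent quantities, uc = sqrt(u1^2 + u2^2 + u3^2).
uc = sqrt(0.854^2 + 0.251^2 + 0.896^2)
uc = sqrt(0.729316 + 0.063001 + 0.802816)
uc = 1.263

1.263


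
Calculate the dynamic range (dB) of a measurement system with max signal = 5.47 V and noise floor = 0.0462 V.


Dynamic range = 20 * log10(Vmax / Vnoise).
DR = 20 * log10(5.47 / 0.0462)
DR = 20 * log10(118.4)
DR = 41.47 dB

41.47 dB


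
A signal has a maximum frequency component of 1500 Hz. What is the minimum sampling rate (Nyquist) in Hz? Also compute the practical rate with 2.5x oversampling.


By Nyquist theorem, fs_min = 2 * fmax.
fs_min = 2 * 1500 = 3000 Hz
Practical rate = 2.5 * fs_min = 2.5 * 3000 = 7500 Hz

fs_min = 3000 Hz, fs_practical = 7500 Hz


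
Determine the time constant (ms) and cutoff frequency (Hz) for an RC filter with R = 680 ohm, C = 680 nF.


Time constant: tau = R * C.
tau = 680 * 6.80e-07 = 0.0004624 s
tau = 0.4624 ms
Cutoff frequency: fc = 1 / (2*pi*R*C).
fc = 1 / (2*pi*0.0004624) = 344.19 Hz

tau = 0.4624 ms, fc = 344.19 Hz


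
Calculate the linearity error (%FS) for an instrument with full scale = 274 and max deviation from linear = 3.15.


Linearity error = (max deviation / full scale) * 100%.
Linearity = (3.15 / 274) * 100
Linearity = 1.15 %FS

1.15 %FS


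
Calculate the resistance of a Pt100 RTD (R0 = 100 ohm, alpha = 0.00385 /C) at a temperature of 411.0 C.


The RTD equation: Rt = R0 * (1 + alpha * T).
Rt = 100 * (1 + 0.00385 * 411.0)
Rt = 100 * (1 + 1.58235)
Rt = 100 * 2.58235
Rt = 258.235 ohm

258.235 ohm


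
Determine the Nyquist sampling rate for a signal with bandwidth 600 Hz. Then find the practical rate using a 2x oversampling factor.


By Nyquist theorem, fs_min = 2 * fmax.
fs_min = 2 * 600 = 1200 Hz
Practical rate = 2 * fs_min = 2 * 1200 = 2400 Hz

fs_min = 1200 Hz, fs_practical = 2400 Hz


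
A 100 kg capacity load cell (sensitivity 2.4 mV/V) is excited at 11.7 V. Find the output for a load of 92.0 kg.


Vout = rated_output * Vex * (load / capacity).
Vout = 2.4 * 11.7 * (92.0 / 100)
Vout = 2.4 * 11.7 * 0.92
Vout = 25.834 mV

25.834 mV


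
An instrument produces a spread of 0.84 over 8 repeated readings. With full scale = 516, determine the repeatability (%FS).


Repeatability = (spread / full scale) * 100%.
R = (0.84 / 516) * 100
R = 0.163 %FS

0.163 %FS


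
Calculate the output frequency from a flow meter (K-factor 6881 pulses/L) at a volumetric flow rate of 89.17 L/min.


Frequency = K * Q / 60 (converting L/min to L/s).
f = 6881 * 89.17 / 60
f = 613578.77 / 60
f = 10226.31 Hz

10226.31 Hz


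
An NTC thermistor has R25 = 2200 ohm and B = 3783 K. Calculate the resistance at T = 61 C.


NTC thermistor equation: Rt = R25 * exp(B * (1/T - 1/T25)).
T in Kelvin: 334.15 K, T25 = 298.15 K
1/T - 1/T25 = 1/334.15 - 1/298.15 = -0.00036135
B * (1/T - 1/T25) = 3783 * -0.00036135 = -1.367
Rt = 2200 * exp(-1.367) = 560.7 ohm

560.7 ohm


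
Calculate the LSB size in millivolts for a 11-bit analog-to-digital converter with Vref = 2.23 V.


The resolution (LSB) of an ADC is Vref / 2^n.
LSB = 2.23 / 2^11
LSB = 2.23 / 2048
LSB = 0.00108887 V = 1.08886719 mV

1.08886719 mV


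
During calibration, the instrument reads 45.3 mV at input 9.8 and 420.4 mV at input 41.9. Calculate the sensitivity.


Sensitivity = (y2 - y1) / (x2 - x1).
S = (420.4 - 45.3) / (41.9 - 9.8)
S = 375.1 / 32.1
S = 11.6854 mV/unit

11.6854 mV/unit


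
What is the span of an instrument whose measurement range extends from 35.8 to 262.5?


Span = upper range - lower range.
Span = 262.5 - (35.8)
Span = 226.7

226.7


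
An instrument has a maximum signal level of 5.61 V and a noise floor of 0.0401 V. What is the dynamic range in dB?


Dynamic range = 20 * log10(Vmax / Vnoise).
DR = 20 * log10(5.61 / 0.0401)
DR = 20 * log10(139.9)
DR = 42.92 dB

42.92 dB


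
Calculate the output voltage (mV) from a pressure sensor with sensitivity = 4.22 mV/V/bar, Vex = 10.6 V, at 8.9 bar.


Output = sensitivity * Vex * P.
Vout = 4.22 * 10.6 * 8.9
Vout = 44.732 * 8.9
Vout = 398.11 mV

398.11 mV


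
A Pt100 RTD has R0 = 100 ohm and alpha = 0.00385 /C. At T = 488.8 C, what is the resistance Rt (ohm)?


The RTD equation: Rt = R0 * (1 + alpha * T).
Rt = 100 * (1 + 0.00385 * 488.8)
Rt = 100 * (1 + 1.88188)
Rt = 100 * 2.88188
Rt = 288.188 ohm

288.188 ohm


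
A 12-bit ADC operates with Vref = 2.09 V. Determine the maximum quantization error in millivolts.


The maximum quantization error is +/- LSB/2.
LSB = Vref / 2^n = 2.09 / 4096 = 0.00051025 V
Max error = LSB / 2 = 0.00051025 / 2 = 0.00025513 V
Max error = 0.2551 mV

0.2551 mV


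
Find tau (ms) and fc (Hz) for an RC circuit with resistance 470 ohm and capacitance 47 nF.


Time constant: tau = R * C.
tau = 470 * 4.70e-08 = 2.209e-05 s
tau = 0.0221 ms
Cutoff frequency: fc = 1 / (2*pi*R*C).
fc = 1 / (2*pi*2.209e-05) = 7204.84 Hz

tau = 0.0221 ms, fc = 7204.84 Hz


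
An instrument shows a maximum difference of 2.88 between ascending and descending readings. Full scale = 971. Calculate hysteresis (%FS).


Hysteresis = (max difference / full scale) * 100%.
H = (2.88 / 971) * 100
H = 0.297 %FS

0.297 %FS


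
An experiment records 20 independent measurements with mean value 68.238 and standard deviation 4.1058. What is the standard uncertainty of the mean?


The standard uncertainty for Type A evaluation is u = s / sqrt(n).
u = 4.1058 / sqrt(20)
u = 4.1058 / 4.4721
u = 0.9181

0.9181


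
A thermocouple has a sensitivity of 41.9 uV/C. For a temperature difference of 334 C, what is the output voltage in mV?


The thermocouple output V = sensitivity * dT.
V = 41.9 uV/C * 334 C
V = 13994.6 uV
V = 13.995 mV

13.995 mV


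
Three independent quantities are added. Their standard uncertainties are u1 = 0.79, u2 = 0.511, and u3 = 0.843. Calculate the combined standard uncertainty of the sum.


For a sum of independent quantities, uc = sqrt(u1^2 + u2^2 + u3^2).
uc = sqrt(0.79^2 + 0.511^2 + 0.843^2)
uc = sqrt(0.6241 + 0.261121 + 0.710649)
uc = 1.2633

1.2633


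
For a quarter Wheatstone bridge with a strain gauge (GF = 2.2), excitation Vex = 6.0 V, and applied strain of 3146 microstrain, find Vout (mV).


Quarter bridge output: Vout = (GF * epsilon * Vex) / 4.
Vout = (2.2 * 3146e-6 * 6.0) / 4
Vout = 0.0415272 / 4 V
Vout = 0.0103818 V = 10.3818 mV

10.3818 mV


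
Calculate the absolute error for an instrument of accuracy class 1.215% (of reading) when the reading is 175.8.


Absolute error = (accuracy% / 100) * reading.
Error = (1.215 / 100) * 175.8
Error = 0.01215 * 175.8
Error = 2.136

2.136


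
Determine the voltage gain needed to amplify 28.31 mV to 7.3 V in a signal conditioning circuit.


Gain = Vout / Vin (converting to same units).
G = 7.3 V / 28.31 mV
G = 7300.0 mV / 28.31 mV
G = 257.86

257.86


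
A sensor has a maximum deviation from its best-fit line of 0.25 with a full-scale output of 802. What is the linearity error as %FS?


Linearity error = (max deviation / full scale) * 100%.
Linearity = (0.25 / 802) * 100
Linearity = 0.031 %FS

0.031 %FS


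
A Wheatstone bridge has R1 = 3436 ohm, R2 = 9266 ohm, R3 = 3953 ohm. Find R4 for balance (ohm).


At balance: R1*R4 = R2*R3, so R4 = R2*R3/R1.
R4 = 9266 * 3953 / 3436
R4 = 36628498 / 3436
R4 = 10660.21 ohm

10660.21 ohm


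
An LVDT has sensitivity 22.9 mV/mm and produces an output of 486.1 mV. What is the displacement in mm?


Displacement = Vout / sensitivity.
d = 486.1 / 22.9
d = 21.227 mm

21.227 mm


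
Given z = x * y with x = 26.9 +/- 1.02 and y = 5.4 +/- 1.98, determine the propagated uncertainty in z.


For a product z = x*y, the relative uncertainty is:
uz/z = sqrt((ux/x)^2 + (uy/y)^2)
Relative uncertainties: ux/x = 1.02/26.9 = 0.037918
uy/y = 1.98/5.4 = 0.366667
z = 26.9 * 5.4 = 145.3
uz = 145.3 * sqrt(0.037918^2 + 0.366667^2) = 53.546

53.546


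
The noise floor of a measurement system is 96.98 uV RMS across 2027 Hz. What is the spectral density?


Noise spectral density = Vrms / sqrt(BW).
NSD = 96.98 / sqrt(2027)
NSD = 96.98 / 45.0222
NSD = 2.154 uV/sqrt(Hz)

2.154 uV/sqrt(Hz)


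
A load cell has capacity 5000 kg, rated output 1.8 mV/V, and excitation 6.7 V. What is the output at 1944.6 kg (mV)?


Vout = rated_output * Vex * (load / capacity).
Vout = 1.8 * 6.7 * (1944.6 / 5000)
Vout = 1.8 * 6.7 * 0.38892
Vout = 4.69 mV

4.69 mV


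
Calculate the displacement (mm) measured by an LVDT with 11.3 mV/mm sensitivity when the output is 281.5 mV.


Displacement = Vout / sensitivity.
d = 281.5 / 11.3
d = 24.912 mm

24.912 mm


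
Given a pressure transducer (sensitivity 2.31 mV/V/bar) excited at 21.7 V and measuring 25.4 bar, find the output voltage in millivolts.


Output = sensitivity * Vex * P.
Vout = 2.31 * 21.7 * 25.4
Vout = 50.127 * 25.4
Vout = 1273.23 mV

1273.23 mV


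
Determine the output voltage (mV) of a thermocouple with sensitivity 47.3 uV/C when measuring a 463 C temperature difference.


The thermocouple output V = sensitivity * dT.
V = 47.3 uV/C * 463 C
V = 21899.9 uV
V = 21.9 mV

21.9 mV


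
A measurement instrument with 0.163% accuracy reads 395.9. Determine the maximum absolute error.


Absolute error = (accuracy% / 100) * reading.
Error = (0.163 / 100) * 395.9
Error = 0.00163 * 395.9
Error = 0.6453

0.6453


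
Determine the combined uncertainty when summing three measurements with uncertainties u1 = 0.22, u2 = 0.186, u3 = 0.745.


For a sum of independent quantities, uc = sqrt(u1^2 + u2^2 + u3^2).
uc = sqrt(0.22^2 + 0.186^2 + 0.745^2)
uc = sqrt(0.0484 + 0.034596 + 0.555025)
uc = 0.7988

0.7988


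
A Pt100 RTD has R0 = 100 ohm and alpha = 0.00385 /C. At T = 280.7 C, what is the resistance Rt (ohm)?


The RTD equation: Rt = R0 * (1 + alpha * T).
Rt = 100 * (1 + 0.00385 * 280.7)
Rt = 100 * (1 + 1.080695)
Rt = 100 * 2.080695
Rt = 208.07 ohm

208.07 ohm


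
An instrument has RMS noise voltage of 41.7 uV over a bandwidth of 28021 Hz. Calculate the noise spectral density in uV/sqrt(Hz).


Noise spectral density = Vrms / sqrt(BW).
NSD = 41.7 / sqrt(28021)
NSD = 41.7 / 167.3947
NSD = 0.2491 uV/sqrt(Hz)

0.2491 uV/sqrt(Hz)


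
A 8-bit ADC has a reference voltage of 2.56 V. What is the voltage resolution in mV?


The resolution (LSB) of an ADC is Vref / 2^n.
LSB = 2.56 / 2^8
LSB = 2.56 / 256
LSB = 0.01 V = 10.0 mV

10.0 mV


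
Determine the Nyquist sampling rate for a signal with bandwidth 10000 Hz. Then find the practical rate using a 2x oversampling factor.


By Nyquist theorem, fs_min = 2 * fmax.
fs_min = 2 * 10000 = 20000 Hz
Practical rate = 2 * fs_min = 2 * 20000 = 40000 Hz

fs_min = 20000 Hz, fs_practical = 40000 Hz


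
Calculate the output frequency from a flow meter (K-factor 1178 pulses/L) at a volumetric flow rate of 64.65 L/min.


Frequency = K * Q / 60 (converting L/min to L/s).
f = 1178 * 64.65 / 60
f = 76157.7 / 60
f = 1269.3 Hz

1269.3 Hz


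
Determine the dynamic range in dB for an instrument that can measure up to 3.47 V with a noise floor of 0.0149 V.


Dynamic range = 20 * log10(Vmax / Vnoise).
DR = 20 * log10(3.47 / 0.0149)
DR = 20 * log10(232.89)
DR = 47.34 dB

47.34 dB


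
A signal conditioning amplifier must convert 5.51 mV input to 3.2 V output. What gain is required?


Gain = Vout / Vin (converting to same units).
G = 3.2 V / 5.51 mV
G = 3200.0 mV / 5.51 mV
G = 580.76

580.76


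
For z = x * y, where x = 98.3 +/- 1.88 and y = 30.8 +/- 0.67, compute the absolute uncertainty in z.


For a product z = x*y, the relative uncertainty is:
uz/z = sqrt((ux/x)^2 + (uy/y)^2)
Relative uncertainties: ux/x = 1.88/98.3 = 0.019125
uy/y = 0.67/30.8 = 0.021753
z = 98.3 * 30.8 = 3027.6
uz = 3027.6 * sqrt(0.019125^2 + 0.021753^2) = 87.696

87.696


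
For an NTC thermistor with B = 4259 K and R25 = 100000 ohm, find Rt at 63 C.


NTC thermistor equation: Rt = R25 * exp(B * (1/T - 1/T25)).
T in Kelvin: 336.15 K, T25 = 298.15 K
1/T - 1/T25 = 1/336.15 - 1/298.15 = -0.00037915
B * (1/T - 1/T25) = 4259 * -0.00037915 = -1.6148
Rt = 100000 * exp(-1.6148) = 19892.7 ohm

19892.7 ohm


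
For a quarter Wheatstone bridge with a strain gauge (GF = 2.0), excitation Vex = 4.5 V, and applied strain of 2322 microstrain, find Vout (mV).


Quarter bridge output: Vout = (GF * epsilon * Vex) / 4.
Vout = (2.0 * 2322e-6 * 4.5) / 4
Vout = 0.020898 / 4 V
Vout = 0.0052245 V = 5.2245 mV

5.2245 mV


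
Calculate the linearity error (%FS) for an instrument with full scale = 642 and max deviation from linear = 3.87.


Linearity error = (max deviation / full scale) * 100%.
Linearity = (3.87 / 642) * 100
Linearity = 0.603 %FS

0.603 %FS


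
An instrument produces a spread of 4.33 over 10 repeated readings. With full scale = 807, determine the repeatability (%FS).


Repeatability = (spread / full scale) * 100%.
R = (4.33 / 807) * 100
R = 0.537 %FS

0.537 %FS


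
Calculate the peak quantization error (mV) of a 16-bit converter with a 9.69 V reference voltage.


The maximum quantization error is +/- LSB/2.
LSB = Vref / 2^n = 9.69 / 65536 = 0.00014786 V
Max error = LSB / 2 = 0.00014786 / 2 = 7.393e-05 V
Max error = 0.0739 mV

0.0739 mV


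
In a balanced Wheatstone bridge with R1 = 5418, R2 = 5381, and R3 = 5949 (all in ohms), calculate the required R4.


At balance: R1*R4 = R2*R3, so R4 = R2*R3/R1.
R4 = 5381 * 5949 / 5418
R4 = 32011569 / 5418
R4 = 5908.37 ohm

5908.37 ohm


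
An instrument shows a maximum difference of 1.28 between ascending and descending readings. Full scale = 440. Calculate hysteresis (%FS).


Hysteresis = (max difference / full scale) * 100%.
H = (1.28 / 440) * 100
H = 0.291 %FS

0.291 %FS


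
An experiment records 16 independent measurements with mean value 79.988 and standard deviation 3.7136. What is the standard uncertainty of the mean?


The standard uncertainty for Type A evaluation is u = s / sqrt(n).
u = 3.7136 / sqrt(16)
u = 3.7136 / 4.0
u = 0.9284

0.9284


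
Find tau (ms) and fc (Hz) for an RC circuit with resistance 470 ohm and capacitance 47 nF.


Time constant: tau = R * C.
tau = 470 * 4.70e-08 = 2.209e-05 s
tau = 0.0221 ms
Cutoff frequency: fc = 1 / (2*pi*R*C).
fc = 1 / (2*pi*2.209e-05) = 7204.84 Hz

tau = 0.0221 ms, fc = 7204.84 Hz


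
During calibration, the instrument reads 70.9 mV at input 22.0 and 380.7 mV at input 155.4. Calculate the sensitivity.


Sensitivity = (y2 - y1) / (x2 - x1).
S = (380.7 - 70.9) / (155.4 - 22.0)
S = 309.8 / 133.4
S = 2.3223 mV/unit

2.3223 mV/unit


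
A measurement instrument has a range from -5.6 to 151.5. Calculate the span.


Span = upper range - lower range.
Span = 151.5 - (-5.6)
Span = 157.1

157.1


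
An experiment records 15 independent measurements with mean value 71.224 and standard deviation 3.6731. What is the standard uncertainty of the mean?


The standard uncertainty for Type A evaluation is u = s / sqrt(n).
u = 3.6731 / sqrt(15)
u = 3.6731 / 3.873
u = 0.9484

0.9484


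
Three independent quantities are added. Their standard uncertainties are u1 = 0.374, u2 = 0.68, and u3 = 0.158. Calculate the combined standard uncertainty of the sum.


For a sum of independent quantities, uc = sqrt(u1^2 + u2^2 + u3^2).
uc = sqrt(0.374^2 + 0.68^2 + 0.158^2)
uc = sqrt(0.139876 + 0.4624 + 0.024964)
uc = 0.792

0.792


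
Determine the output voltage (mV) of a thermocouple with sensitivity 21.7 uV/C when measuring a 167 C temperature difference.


The thermocouple output V = sensitivity * dT.
V = 21.7 uV/C * 167 C
V = 3623.9 uV
V = 3.624 mV

3.624 mV


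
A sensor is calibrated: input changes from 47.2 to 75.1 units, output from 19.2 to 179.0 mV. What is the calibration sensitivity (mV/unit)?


Sensitivity = (y2 - y1) / (x2 - x1).
S = (179.0 - 19.2) / (75.1 - 47.2)
S = 159.8 / 27.9
S = 5.7276 mV/unit

5.7276 mV/unit


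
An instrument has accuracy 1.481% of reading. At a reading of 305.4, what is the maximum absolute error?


Absolute error = (accuracy% / 100) * reading.
Error = (1.481 / 100) * 305.4
Error = 0.01481 * 305.4
Error = 4.523

4.523


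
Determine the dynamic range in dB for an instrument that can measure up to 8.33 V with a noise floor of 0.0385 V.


Dynamic range = 20 * log10(Vmax / Vnoise).
DR = 20 * log10(8.33 / 0.0385)
DR = 20 * log10(216.36)
DR = 46.7 dB

46.7 dB


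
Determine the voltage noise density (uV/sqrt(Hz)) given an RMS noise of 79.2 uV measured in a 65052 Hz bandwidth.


Noise spectral density = Vrms / sqrt(BW).
NSD = 79.2 / sqrt(65052)
NSD = 79.2 / 255.0529
NSD = 0.3105 uV/sqrt(Hz)

0.3105 uV/sqrt(Hz)


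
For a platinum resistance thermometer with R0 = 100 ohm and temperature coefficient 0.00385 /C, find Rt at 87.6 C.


The RTD equation: Rt = R0 * (1 + alpha * T).
Rt = 100 * (1 + 0.00385 * 87.6)
Rt = 100 * (1 + 0.33726)
Rt = 100 * 1.33726
Rt = 133.726 ohm

133.726 ohm


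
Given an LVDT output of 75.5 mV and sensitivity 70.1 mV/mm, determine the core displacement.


Displacement = Vout / sensitivity.
d = 75.5 / 70.1
d = 1.077 mm

1.077 mm


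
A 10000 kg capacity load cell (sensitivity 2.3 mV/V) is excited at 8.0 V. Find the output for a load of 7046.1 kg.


Vout = rated_output * Vex * (load / capacity).
Vout = 2.3 * 8.0 * (7046.1 / 10000)
Vout = 2.3 * 8.0 * 0.70461
Vout = 12.965 mV

12.965 mV


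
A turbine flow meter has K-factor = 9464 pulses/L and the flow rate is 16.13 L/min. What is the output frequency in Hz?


Frequency = K * Q / 60 (converting L/min to L/s).
f = 9464 * 16.13 / 60
f = 152654.32 / 60
f = 2544.24 Hz

2544.24 Hz


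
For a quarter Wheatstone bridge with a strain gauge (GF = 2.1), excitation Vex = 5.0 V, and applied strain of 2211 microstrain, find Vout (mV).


Quarter bridge output: Vout = (GF * epsilon * Vex) / 4.
Vout = (2.1 * 2211e-6 * 5.0) / 4
Vout = 0.0232155 / 4 V
Vout = 0.00580388 V = 5.8039 mV

5.8039 mV


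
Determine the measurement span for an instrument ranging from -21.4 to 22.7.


Span = upper range - lower range.
Span = 22.7 - (-21.4)
Span = 44.1

44.1


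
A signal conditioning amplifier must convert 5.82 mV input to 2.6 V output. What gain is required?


Gain = Vout / Vin (converting to same units).
G = 2.6 V / 5.82 mV
G = 2600.0 mV / 5.82 mV
G = 446.74

446.74


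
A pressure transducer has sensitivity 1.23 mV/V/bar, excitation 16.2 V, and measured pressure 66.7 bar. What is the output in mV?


Output = sensitivity * Vex * P.
Vout = 1.23 * 16.2 * 66.7
Vout = 19.926 * 66.7
Vout = 1329.06 mV

1329.06 mV


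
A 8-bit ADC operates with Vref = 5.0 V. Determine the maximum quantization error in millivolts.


The maximum quantization error is +/- LSB/2.
LSB = Vref / 2^n = 5.0 / 256 = 0.01953125 V
Max error = LSB / 2 = 0.01953125 / 2 = 0.00976562 V
Max error = 9.7656 mV

9.7656 mV


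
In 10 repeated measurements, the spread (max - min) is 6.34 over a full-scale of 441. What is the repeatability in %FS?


Repeatability = (spread / full scale) * 100%.
R = (6.34 / 441) * 100
R = 1.438 %FS

1.438 %FS


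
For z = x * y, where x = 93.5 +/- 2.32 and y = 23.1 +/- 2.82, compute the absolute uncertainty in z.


For a product z = x*y, the relative uncertainty is:
uz/z = sqrt((ux/x)^2 + (uy/y)^2)
Relative uncertainties: ux/x = 2.32/93.5 = 0.024813
uy/y = 2.82/23.1 = 0.122078
z = 93.5 * 23.1 = 2159.8
uz = 2159.8 * sqrt(0.024813^2 + 0.122078^2) = 269.061

269.061


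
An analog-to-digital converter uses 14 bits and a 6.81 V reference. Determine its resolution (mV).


The resolution (LSB) of an ADC is Vref / 2^n.
LSB = 6.81 / 2^14
LSB = 6.81 / 16384
LSB = 0.00041565 V = 0.41564941 mV

0.41564941 mV


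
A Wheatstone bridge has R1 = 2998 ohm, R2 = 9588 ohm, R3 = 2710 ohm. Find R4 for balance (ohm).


At balance: R1*R4 = R2*R3, so R4 = R2*R3/R1.
R4 = 9588 * 2710 / 2998
R4 = 25983480 / 2998
R4 = 8666.94 ohm

8666.94 ohm


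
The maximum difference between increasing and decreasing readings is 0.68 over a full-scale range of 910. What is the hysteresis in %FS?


Hysteresis = (max difference / full scale) * 100%.
H = (0.68 / 910) * 100
H = 0.075 %FS

0.075 %FS


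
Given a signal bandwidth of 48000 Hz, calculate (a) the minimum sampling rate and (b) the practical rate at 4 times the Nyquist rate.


By Nyquist theorem, fs_min = 2 * fmax.
fs_min = 2 * 48000 = 96000 Hz
Practical rate = 4 * fs_min = 4 * 96000 = 384000 Hz

fs_min = 96000 Hz, fs_practical = 384000 Hz


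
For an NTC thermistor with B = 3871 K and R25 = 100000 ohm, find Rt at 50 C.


NTC thermistor equation: Rt = R25 * exp(B * (1/T - 1/T25)).
T in Kelvin: 323.15 K, T25 = 298.15 K
1/T - 1/T25 = 1/323.15 - 1/298.15 = -0.00025948
B * (1/T - 1/T25) = 3871 * -0.00025948 = -1.0044
Rt = 100000 * exp(-1.0044) = 36625.0 ohm

36625.0 ohm


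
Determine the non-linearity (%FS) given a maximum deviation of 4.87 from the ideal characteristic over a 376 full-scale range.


Linearity error = (max deviation / full scale) * 100%.
Linearity = (4.87 / 376) * 100
Linearity = 1.295 %FS

1.295 %FS


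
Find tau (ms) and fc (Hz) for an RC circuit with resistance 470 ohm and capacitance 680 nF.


Time constant: tau = R * C.
tau = 470 * 6.80e-07 = 0.0003196 s
tau = 0.3196 ms
Cutoff frequency: fc = 1 / (2*pi*R*C).
fc = 1 / (2*pi*0.0003196) = 497.98 Hz

tau = 0.3196 ms, fc = 497.98 Hz


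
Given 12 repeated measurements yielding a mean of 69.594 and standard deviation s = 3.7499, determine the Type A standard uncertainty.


The standard uncertainty for Type A evaluation is u = s / sqrt(n).
u = 3.7499 / sqrt(12)
u = 3.7499 / 3.4641
u = 1.0825

1.0825


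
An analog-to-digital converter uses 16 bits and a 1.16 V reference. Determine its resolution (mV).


The resolution (LSB) of an ADC is Vref / 2^n.
LSB = 1.16 / 2^16
LSB = 1.16 / 65536
LSB = 1.77e-05 V = 0.0177002 mV

0.0177002 mV
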